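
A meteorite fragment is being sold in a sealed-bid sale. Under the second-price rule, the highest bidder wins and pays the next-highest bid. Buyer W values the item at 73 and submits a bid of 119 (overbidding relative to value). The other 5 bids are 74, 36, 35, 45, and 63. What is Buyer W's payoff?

-1

Highest competing bid: 74.
Buyer W's bid 119 is the highest overall, so Buyer W wins and pays the second-highest bid, 74.
Payoff = value − price = 73 − 74 = -1.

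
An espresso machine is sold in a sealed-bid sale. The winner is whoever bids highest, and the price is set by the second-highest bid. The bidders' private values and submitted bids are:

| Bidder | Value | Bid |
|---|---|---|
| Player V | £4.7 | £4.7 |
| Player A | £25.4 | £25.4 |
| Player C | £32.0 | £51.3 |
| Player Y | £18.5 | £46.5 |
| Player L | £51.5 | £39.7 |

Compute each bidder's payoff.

Ranking the bids: Player C £51.3, then Player Y £46.5, then Player L £39.7, then Player A £25.4, then Player V £4.7.
Player C has the top bid and wins; the price is the second-highest bid, £46.5.
Player C's payoff = £32.0 − £46.5 = -£14.5. All other bidders lose, so their payoff is 0.

Player V £0.0, Player A £0.0, Player C -£14.5, Player Y £0.0, Player L £0.0.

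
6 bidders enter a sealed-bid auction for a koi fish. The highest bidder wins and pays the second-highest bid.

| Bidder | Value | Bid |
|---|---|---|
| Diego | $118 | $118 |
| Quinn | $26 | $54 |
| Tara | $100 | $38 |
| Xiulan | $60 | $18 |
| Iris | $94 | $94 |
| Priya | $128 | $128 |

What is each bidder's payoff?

Bids in descending order: Priya $128, then Diego $118, then Iris $94, then Quinn $54, then Tara $38, then Xiulan $18.
Priya has the top bid and wins; the price is the second-highest bid, $118.
Priya's payoff = $128 − $118 = $10. All other bidders lose, so their payoff is 0.

Diego $0, Quinn $0, Tara $0, Xiulan $0, Iris $0, Priya $10.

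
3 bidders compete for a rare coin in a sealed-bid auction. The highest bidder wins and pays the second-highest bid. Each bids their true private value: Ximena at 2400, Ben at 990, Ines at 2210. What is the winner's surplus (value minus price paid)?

Sorted high to low: Ximena 2400 > Ines 2210 > Ben 990.
Ximena wins with the top bid and pays the second-highest, 2210.
Surplus = 2400 − 2210 = 190.

190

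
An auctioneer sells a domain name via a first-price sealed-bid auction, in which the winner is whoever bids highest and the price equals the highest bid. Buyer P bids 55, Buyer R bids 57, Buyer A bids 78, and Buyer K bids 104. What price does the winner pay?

Price paid: 104.

Sorted high to low: Buyer K 104, then Buyer A 78, then Buyer R 57, then Buyer P 55.
Buyer K is the highest bidder, so Buyer K wins.
Under the first-price rule, the price is the highest bid: 104.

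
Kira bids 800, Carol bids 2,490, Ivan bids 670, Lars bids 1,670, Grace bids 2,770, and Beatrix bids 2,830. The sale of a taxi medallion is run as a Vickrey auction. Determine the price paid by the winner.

Ordered from highest: Beatrix 2,830 > Grace 2,770 > Carol 2,490 > Lars 1,670 > Kira 800 > Ivan 670.
Beatrix has the highest bid, so Beatrix wins.
The second-highest bid is 2,770, so that is what Beatrix pays.

2,770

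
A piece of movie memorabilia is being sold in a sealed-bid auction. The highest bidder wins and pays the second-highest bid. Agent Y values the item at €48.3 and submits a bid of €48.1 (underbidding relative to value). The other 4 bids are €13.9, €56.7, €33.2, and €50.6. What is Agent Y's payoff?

Agent Y's payoff: €0.0.

Highest competing bid: €56.7.
Agent Y's bid €48.1 is not the highest, so Agent Y loses, pays nothing, and earns zero payoff.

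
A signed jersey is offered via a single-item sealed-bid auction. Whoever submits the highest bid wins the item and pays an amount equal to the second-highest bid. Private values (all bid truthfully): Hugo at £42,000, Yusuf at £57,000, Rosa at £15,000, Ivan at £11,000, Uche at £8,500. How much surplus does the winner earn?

Sorted high to low: Yusuf £57,000; Hugo £42,000; Rosa £15,000; Ivan £11,000; Uche £8,500.
Yusuf wins with the top bid and pays the second-highest, £42,000.
Surplus = £57,000 − £42,000 = £15,000.

Surplus = £15,000.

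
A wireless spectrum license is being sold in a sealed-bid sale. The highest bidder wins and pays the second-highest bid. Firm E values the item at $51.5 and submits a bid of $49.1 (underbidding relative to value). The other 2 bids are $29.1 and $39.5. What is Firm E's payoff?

Highest competing bid: $39.5.
Firm E's bid $49.1 is the highest overall, so Firm E wins and pays the second-highest bid, $39.5.
Payoff = value − price = $51.5 − $39.5 = $12.0.

$12.0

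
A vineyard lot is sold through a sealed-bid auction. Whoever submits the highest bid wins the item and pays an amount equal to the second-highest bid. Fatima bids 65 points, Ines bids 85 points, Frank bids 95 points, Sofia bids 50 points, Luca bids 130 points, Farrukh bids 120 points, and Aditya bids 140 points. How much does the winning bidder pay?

Ranking the bids: Aditya 140 points; Luca 130 points; Farrukh 120 points; Frank 95 points; Ines 85 points; Fatima 65 points; Sofia 50 points.
Aditya has the highest bid, so Aditya wins.
The second-highest bid is 130 points, so that is what Aditya pays.

Price paid: 130 points.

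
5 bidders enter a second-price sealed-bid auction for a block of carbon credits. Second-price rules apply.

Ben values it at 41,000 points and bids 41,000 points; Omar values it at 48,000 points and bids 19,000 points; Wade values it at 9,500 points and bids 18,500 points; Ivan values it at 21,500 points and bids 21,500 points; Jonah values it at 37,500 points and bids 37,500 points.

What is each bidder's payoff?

Ben 3,500 points, Omar 0 points, Wade 0 points, Ivan 0 points, Jonah 0 points.

Sorted high to low: Ben 41,000 points; Jonah 37,500 points; Ivan 21,500 points; Omar 19,000 points; Wade 18,500 points.
Ben has the top bid and wins; the price is the second-highest bid, 37,500 points.
Ben's payoff = 41,000 points − 37,500 points = 3,500 points. All other bidders lose, so their payoff is 0.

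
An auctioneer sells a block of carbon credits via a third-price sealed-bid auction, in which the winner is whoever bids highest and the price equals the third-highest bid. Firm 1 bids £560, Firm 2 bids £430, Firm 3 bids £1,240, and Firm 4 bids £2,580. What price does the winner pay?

Ordered from highest: Firm 4 £2,580, then Firm 3 £1,240, then Firm 1 £560, then Firm 2 £430.
Firm 4 is the highest bidder, so Firm 4 wins.
Under the third-price rule, the price is the third-highest bid: £560.

The winner pays £560.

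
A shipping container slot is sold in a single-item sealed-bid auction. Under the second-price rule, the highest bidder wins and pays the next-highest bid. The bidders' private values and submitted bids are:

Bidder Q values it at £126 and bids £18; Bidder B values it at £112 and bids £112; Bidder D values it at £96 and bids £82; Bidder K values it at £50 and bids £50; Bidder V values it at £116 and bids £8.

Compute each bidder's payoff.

Bids in descending order: Bidder B £112 > Bidder D £82 > Bidder K £50 > Bidder Q £18 > Bidder V £8.
Bidder B has the top bid and wins; the price is the second-highest bid, £82.
Bidder B's payoff = £112 − £82 = £30. All other bidders lose, so their payoff is 0.

Payoffs: Bidder Q £0, Bidder B £30, Bidder D £0, Bidder K £0, Bidder V £0.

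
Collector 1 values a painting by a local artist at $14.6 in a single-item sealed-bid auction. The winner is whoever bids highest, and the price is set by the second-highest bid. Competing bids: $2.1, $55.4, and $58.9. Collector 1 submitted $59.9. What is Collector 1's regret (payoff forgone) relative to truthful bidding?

The highest competing bid is $58.9.
Bidding truthfully at $14.6: the top bid is $58.9 (a rival), so Collector 1 loses. Payoff = $0.0.
Bidding $59.9: Collector 1 has the top bid, wins, and pays the second-highest bid $58.9. Payoff = $14.6 − $58.9 = -$44.3.
Regret = truthful payoff − actual payoff = $0.0 − -$44.3 = $44.3.
This is the dominant-strategy logic: truthful bidding weakly beats any alternative.

Payoff forgone: $44.3.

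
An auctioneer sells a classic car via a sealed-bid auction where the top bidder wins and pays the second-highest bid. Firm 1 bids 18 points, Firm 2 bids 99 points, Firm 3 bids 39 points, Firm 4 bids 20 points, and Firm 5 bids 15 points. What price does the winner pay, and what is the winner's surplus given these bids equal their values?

The winner pays 39 points for a surplus of 60 points.

Bids in descending order: Firm 2 99 points, then Firm 3 39 points, then Firm 4 20 points, then Firm 1 18 points, then Firm 5 15 points.
Firm 2 is the highest bidder, so Firm 2 wins.
Under the second-price rule, the price is the second-highest bid: 39 points.
Surplus = 99 points − 39 points = 60 points.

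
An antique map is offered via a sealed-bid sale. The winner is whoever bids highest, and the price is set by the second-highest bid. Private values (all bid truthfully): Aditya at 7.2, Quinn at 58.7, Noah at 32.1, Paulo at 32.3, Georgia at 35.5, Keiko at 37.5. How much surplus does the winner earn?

Surplus = 21.2.

Bids in descending order: Quinn 58.7 > Keiko 37.5 > Georgia 35.5 > Paulo 32.3 > Noah 32.1 > Aditya 7.2.
Quinn wins with the top bid and pays the second-highest, 37.5.
Surplus = 58.7 − 37.5 = 21.2.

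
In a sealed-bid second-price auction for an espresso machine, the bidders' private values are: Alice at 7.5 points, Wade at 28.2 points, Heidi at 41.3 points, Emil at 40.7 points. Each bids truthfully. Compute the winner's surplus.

Sorted high to low: Heidi 41.3 points; Emil 40.7 points; Wade 28.2 points; Alice 7.5 points.
Heidi wins with the top bid and pays the second-highest, 40.7 points.
Surplus = 41.3 points − 40.7 points = 0.6 points.

Surplus = 0.6 points.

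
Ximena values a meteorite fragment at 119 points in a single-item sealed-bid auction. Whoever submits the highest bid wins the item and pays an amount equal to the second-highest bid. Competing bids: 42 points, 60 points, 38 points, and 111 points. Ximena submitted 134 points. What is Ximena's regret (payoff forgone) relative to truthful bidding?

The highest competing bid is 111 points.
Bidding truthfully at 119 points: Ximena has the top bid, wins, and pays the second-highest bid 111 points. Payoff = 119 points − 111 points = 8 points.
Bidding 134 points: Ximena has the top bid, wins, and pays the second-highest bid 111 points. Payoff = 119 points − 111 points = 8 points.
Regret = truthful payoff − actual payoff = 8 points − 8 points = 0 points.

0 points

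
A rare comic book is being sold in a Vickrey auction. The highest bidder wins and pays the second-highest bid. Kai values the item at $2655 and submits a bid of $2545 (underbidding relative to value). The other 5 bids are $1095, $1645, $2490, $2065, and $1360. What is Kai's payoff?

Kai's payoff: $165.

Highest competing bid: $2490.
Kai's bid $2545 is the highest overall, so Kai wins and pays the second-highest bid, $2490.
Payoff = value − price = $2655 − $2490 = $165.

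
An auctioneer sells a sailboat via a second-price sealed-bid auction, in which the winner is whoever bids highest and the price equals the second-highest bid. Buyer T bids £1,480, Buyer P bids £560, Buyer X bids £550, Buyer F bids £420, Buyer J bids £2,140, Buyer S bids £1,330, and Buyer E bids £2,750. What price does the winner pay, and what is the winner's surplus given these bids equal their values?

The winner pays £2,140 for a surplus of £610.

Bids in descending order: Buyer E £2,750 > Buyer J £2,140 > Buyer T £1,480 > Buyer S £1,330 > Buyer P £560 > Buyer X £550 > Buyer F £420.
Buyer E is the highest bidder, so Buyer E wins.
Under the second-price rule, the price is the second-highest bid: £2,140.
Surplus = £2,750 − £2,140 = £610.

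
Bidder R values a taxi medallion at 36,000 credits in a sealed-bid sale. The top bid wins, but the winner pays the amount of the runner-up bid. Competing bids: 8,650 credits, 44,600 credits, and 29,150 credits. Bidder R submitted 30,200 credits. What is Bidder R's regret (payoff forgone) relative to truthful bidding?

The highest competing bid is 44,600 credits.
Bidding truthfully at 36,000 credits: the top bid is 44,600 credits (a rival), so Bidder R loses. Payoff = 0 credits.
Bidding 30,200 credits: the top bid is 44,600 credits (a rival), so Bidder R loses. Payoff = 0 credits.
Regret = truthful payoff − actual payoff = 0 credits − 0 credits = 0 credits.
The bid only affects whether you win, not the price — here both bids land on the same side of the top rival bid, so the deviation is payoff-neutral.

0 credits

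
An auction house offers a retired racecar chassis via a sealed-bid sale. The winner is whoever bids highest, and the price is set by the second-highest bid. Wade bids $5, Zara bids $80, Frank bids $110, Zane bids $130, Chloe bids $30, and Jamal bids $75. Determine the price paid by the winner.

Ranking the bids: Zane $130; Frank $110; Zara $80; Jamal $75; Chloe $30; Wade $5.
Zane has the highest bid, so Zane wins.
The second-highest bid is $110, so that is what Zane pays.

$110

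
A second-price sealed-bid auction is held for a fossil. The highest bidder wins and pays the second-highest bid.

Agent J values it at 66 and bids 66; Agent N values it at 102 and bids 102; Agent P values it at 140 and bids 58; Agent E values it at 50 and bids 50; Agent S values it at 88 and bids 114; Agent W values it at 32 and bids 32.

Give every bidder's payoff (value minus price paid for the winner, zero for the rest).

Agent J 0, Agent N 0, Agent P 0, Agent E 0, Agent S -14, Agent W 0.

Bids in descending order: Agent S 114, then Agent N 102, then Agent J 66, then Agent P 58, then Agent E 50, then Agent W 32.
Agent S has the top bid and wins; the price is the second-highest bid, 102.
Agent S's payoff = 88 − 102 = -14. All other bidders lose, so their payoff is 0.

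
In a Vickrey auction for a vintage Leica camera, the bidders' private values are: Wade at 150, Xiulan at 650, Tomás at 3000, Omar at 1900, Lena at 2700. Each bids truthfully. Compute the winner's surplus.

Sorted high to low: Tomás 3000, then Lena 2700, then Omar 1900, then Xiulan 650, then Wade 150.
Tomás wins with the top bid and pays the second-highest, 2700.
Surplus = 3000 − 2700 = 300.

300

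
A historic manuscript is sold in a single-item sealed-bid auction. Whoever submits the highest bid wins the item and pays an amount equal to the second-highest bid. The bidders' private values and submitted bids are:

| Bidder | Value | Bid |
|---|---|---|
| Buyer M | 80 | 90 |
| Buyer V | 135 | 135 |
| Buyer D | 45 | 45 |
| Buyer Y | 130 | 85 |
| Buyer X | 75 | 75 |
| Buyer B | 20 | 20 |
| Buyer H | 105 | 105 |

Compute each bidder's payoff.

Ordered from highest: Buyer V 135, then Buyer H 105, then Buyer M 90, then Buyer Y 85, then Buyer X 75, then Buyer D 45, then Buyer B 20.
Buyer V has the top bid and wins; the price is the second-highest bid, 105.
Buyer V's payoff = 135 − 105 = 30. All other bidders lose, so their payoff is 0.

Buyer M 0, Buyer V 30, Buyer D 0, Buyer Y 0, Buyer X 0, Buyer B 0, Buyer H 0.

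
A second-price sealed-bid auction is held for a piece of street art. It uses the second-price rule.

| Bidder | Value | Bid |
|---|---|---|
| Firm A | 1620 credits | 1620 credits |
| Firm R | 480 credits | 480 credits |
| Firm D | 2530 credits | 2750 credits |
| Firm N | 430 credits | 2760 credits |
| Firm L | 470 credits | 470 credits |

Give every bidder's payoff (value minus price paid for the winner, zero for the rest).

Ordered from highest: Firm N 2760 credits; Firm D 2750 credits; Firm A 1620 credits; Firm R 480 credits; Firm L 470 credits.
Firm N has the top bid and wins; the price is the second-highest bid, 2750 credits.
Firm N's payoff = 430 credits − 2750 credits = -2320 credits. All other bidders lose, so their payoff is 0.

Payoffs: Firm A 0 credits, Firm R 0 credits, Firm D 0 credits, Firm N -2320 credits, Firm L 0 credits.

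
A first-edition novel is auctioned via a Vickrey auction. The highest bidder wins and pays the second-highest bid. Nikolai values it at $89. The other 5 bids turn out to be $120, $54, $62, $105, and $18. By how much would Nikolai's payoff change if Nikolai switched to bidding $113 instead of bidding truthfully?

Payoff change: $0.

The highest competing bid is $120.
Bidding truthfully at $89: the top bid is $120 (a rival), so Nikolai loses. Payoff = $0.
Bidding $113: the top bid is $120 (a rival), so Nikolai loses. Payoff = $0.
Change = $0 − $0 = $0.
The bid only affects whether you win, not the price — here both bids land on the same side of the top rival bid, so the deviation is payoff-neutral.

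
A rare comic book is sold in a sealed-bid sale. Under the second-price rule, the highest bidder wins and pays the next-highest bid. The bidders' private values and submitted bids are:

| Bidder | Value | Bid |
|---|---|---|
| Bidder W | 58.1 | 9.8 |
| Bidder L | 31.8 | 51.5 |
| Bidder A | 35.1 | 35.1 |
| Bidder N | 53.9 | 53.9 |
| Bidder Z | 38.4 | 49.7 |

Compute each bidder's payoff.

Payoffs: Bidder W 0.0, Bidder L 0.0, Bidder A 0.0, Bidder N 2.4, Bidder Z 0.0.

Bids in descending order: Bidder N 53.9 > Bidder L 51.5 > Bidder Z 49.7 > Bidder A 35.1 > Bidder W 9.8.
Bidder N has the top bid and wins; the price is the second-highest bid, 51.5.
Bidder N's payoff = 53.9 − 51.5 = 2.4. All other bidders lose, so their payoff is 0.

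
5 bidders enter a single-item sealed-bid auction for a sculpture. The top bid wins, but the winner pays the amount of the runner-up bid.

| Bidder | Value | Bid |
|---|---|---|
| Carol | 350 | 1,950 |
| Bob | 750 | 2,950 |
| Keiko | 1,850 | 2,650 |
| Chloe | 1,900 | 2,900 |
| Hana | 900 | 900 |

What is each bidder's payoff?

Ordered from highest: Bob 2,950; Chloe 2,900; Keiko 2,650; Carol 1,950; Hana 900.
Bob has the top bid and wins; the price is the second-highest bid, 2,900.
Bob's payoff = 750 − 2,900 = -2,150. All other bidders lose, so their payoff is 0.

Carol 0, Bob -2,150, Keiko 0, Chloe 0, Hana 0.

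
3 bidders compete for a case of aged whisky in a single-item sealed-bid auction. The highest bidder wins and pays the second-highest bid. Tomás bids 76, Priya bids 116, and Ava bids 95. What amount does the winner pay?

Bids in descending order: Priya 116; Ava 95; Tomás 76.
Priya has the highest bid, so Priya wins.
The second-highest bid is 95, so that is what Priya pays.

Price paid: 95.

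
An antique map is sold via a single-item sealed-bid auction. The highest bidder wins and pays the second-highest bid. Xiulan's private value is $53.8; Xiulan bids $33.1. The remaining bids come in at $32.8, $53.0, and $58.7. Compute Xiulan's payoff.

Xiulan's payoff: $0.0.

Highest competing bid: $58.7.
Xiulan's bid $33.1 is not the highest, so Xiulan loses, pays nothing, and earns zero payoff.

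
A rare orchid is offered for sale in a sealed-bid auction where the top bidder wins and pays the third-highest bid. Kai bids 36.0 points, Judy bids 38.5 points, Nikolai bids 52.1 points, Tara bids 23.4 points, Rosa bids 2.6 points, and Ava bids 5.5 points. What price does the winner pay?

The winner pays 36.0 points.

Ordered from highest: Nikolai 52.1 points, then Judy 38.5 points, then Kai 36.0 points, then Tara 23.4 points, then Ava 5.5 points, then Rosa 2.6 points.
Nikolai is the highest bidder, so Nikolai wins.
Under the third-price rule, the price is the third-highest bid: 36.0 points.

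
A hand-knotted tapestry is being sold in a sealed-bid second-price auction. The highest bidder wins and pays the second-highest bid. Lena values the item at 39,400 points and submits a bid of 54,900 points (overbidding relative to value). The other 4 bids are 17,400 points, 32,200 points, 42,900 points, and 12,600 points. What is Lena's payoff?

Highest competing bid: 42,900 points.
Lena's bid 54,900 points is the highest overall, so Lena wins and pays the second-highest bid, 42,900 points.
Payoff = value − price = 39,400 points − 42,900 points = -3,500 points.

-3,500 points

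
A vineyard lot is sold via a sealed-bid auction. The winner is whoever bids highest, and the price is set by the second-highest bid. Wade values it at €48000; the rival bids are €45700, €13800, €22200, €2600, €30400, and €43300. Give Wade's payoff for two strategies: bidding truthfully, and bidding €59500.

(a) €2300  (b) €2300

The highest competing bid is €45700.
Bidding truthfully at €48000: Wade has the top bid, wins, and pays the second-highest bid €45700. Payoff = €48000 − €45700 = €2300.
Bidding €59500: Wade has the top bid, wins, and pays the second-highest bid €45700. Payoff = €48000 − €45700 = €2300.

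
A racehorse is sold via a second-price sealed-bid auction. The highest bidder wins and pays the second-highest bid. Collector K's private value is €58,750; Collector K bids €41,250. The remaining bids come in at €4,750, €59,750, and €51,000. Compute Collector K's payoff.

Highest competing bid: €59,750.
Collector K's bid €41,250 is not the highest, so Collector K loses, pays nothing, and earns zero payoff.

Payoff = €0.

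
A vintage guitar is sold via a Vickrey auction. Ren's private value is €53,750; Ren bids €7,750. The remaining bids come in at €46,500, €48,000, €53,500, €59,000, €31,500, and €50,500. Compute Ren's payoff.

Highest competing bid: €59,000.
Ren's bid €7,750 is not the highest, so Ren loses, pays nothing, and earns zero payoff.

Ren's payoff: €0.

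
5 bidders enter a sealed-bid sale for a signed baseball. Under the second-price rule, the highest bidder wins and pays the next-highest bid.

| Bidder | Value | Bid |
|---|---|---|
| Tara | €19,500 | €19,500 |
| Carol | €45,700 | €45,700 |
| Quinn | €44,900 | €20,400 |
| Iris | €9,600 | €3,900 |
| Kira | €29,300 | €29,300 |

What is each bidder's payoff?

Sorted high to low: Carol €45,700; Kira €29,300; Quinn €20,400; Tara €19,500; Iris €3,900.
Carol has the top bid and wins; the price is the second-highest bid, €29,300.
Carol's payoff = €45,700 − €29,300 = €16,400. All other bidders lose, so their payoff is 0.

Payoffs: Tara €0, Carol €16,400, Quinn €0, Iris €0, Kira €0.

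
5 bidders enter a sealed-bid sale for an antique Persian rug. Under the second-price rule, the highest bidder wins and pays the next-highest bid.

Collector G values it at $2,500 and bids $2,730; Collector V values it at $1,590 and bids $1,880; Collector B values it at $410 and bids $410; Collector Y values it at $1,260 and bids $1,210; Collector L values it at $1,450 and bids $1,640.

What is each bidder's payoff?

Sorted high to low: Collector G $2,730; Collector V $1,880; Collector L $1,640; Collector Y $1,210; Collector B $410.
Collector G has the top bid and wins; the price is the second-highest bid, $1,880.
Collector G's payoff = $2,500 − $1,880 = $620. All other bidders lose, so their payoff is 0.

Payoffs: Collector G $620, Collector V $0, Collector B $0, Collector Y $0, Collector L $0.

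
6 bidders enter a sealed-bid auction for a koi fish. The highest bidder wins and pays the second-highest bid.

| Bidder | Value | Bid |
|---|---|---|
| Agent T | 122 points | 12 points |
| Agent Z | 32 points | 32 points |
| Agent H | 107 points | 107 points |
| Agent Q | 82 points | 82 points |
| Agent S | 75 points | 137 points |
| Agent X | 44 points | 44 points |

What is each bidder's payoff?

Ranking the bids: Agent S 137 points > Agent H 107 points > Agent Q 82 points > Agent X 44 points > Agent Z 32 points > Agent T 12 points.
Agent S has the top bid and wins; the price is the second-highest bid, 107 points.
Agent S's payoff = 75 points − 107 points = -32 points. All other bidders lose, so their payoff is 0.

Agent T 0 points, Agent Z 0 points, Agent H 0 points, Agent Q 0 points, Agent S -32 points, Agent X 0 points.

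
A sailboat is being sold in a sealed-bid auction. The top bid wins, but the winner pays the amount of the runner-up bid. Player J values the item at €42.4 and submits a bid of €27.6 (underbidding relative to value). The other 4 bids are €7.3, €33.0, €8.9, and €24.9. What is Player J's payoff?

Player J's payoff: €0.0.

Highest competing bid: €33.0.
Player J's bid €27.6 is not the highest, so Player J loses, pays nothing, and earns zero payoff.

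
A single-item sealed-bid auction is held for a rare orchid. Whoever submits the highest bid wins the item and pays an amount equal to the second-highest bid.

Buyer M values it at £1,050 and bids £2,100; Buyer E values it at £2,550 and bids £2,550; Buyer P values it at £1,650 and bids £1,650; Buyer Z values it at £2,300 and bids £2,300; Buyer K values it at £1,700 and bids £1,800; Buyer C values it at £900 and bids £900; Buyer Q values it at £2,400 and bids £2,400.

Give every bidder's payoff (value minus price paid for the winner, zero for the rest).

Ranking the bids: Buyer E £2,550, then Buyer Q £2,400, then Buyer Z £2,300, then Buyer M £2,100, then Buyer K £1,800, then Buyer P £1,650, then Buyer C £900.
Buyer E has the top bid and wins; the price is the second-highest bid, £2,400.
Buyer E's payoff = £2,550 − £2,400 = £150. All other bidders lose, so their payoff is 0.

Buyer M £0, Buyer E £150, Buyer P £0, Buyer Z £0, Buyer K £0, Buyer C £0, Buyer Q £0.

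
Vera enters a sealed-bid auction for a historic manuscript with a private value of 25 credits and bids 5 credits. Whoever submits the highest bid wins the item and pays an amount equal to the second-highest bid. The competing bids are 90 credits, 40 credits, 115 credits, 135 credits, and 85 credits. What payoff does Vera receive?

0 credits

Highest competing bid: 135 credits.
Vera's bid 5 credits is not the highest, so Vera loses, pays nothing, and earns zero payoff.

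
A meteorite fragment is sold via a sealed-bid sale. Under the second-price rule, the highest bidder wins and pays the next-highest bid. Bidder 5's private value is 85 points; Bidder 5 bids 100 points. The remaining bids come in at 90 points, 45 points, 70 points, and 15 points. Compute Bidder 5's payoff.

Highest competing bid: 90 points.
Bidder 5's bid 100 points is the highest overall, so Bidder 5 wins and pays the second-highest bid, 90 points.
Payoff = value − price = 85 points − 90 points = -5 points.
Overbidding won the item at a price above value — truthful bidding would have avoided this loss.

Payoff = -5 points.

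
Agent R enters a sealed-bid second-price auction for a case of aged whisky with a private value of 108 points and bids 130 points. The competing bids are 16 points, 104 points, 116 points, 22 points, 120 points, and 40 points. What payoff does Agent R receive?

Highest competing bid: 120 points.
Agent R's bid 130 points is the highest overall, so Agent R wins and pays the second-highest bid, 120 points.
Payoff = value − price = 108 points − 120 points = -12 points.

Agent R's payoff: -12 points.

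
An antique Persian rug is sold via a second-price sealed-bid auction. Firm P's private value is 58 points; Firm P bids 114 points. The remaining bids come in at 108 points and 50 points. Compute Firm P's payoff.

Firm P's payoff: -50 points.

Highest competing bid: 108 points.
Firm P's bid 114 points is the highest overall, so Firm P wins and pays the second-highest bid, 108 points.
Payoff = value − price = 58 points − 108 points = -50 points.
Overbidding won the item at a price above value — truthful bidding would have avoided this loss.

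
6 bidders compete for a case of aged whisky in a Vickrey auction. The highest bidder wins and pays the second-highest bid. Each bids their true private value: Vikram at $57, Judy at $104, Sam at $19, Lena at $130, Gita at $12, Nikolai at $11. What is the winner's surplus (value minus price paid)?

Winner's surplus: $26.

Bids in descending order: Lena $130, then Judy $104, then Vikram $57, then Sam $19, then Gita $12, then Nikolai $11.
Lena wins with the top bid and pays the second-highest, $104.
Surplus = $130 − $104 = $26.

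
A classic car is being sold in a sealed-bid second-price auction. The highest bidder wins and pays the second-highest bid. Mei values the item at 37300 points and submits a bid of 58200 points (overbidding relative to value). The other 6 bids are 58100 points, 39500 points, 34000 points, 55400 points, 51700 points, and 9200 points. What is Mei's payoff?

Mei's payoff: -20800 points.

Highest competing bid: 58100 points.
Mei's bid 58200 points is the highest overall, so Mei wins and pays the second-highest bid, 58100 points.
Payoff = value − price = 37300 points − 58100 points = -20800 points.
Overbidding won the item at a price above value — truthful bidding would have avoided this loss.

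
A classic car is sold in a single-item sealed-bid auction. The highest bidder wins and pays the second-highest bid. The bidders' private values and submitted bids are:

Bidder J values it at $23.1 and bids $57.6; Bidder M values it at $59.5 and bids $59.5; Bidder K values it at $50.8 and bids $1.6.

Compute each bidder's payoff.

Bids in descending order: Bidder M $59.5, then Bidder J $57.6, then Bidder K $1.6.
Bidder M has the top bid and wins; the price is the second-highest bid, $57.6.
Bidder M's payoff = $59.5 − $57.6 = $1.9. All other bidders lose, so their payoff is 0.

Payoffs: Bidder J $0.0, Bidder M $1.9, Bidder K $0.0.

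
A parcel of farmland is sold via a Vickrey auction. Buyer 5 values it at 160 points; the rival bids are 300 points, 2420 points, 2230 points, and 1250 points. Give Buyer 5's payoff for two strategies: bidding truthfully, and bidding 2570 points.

The highest competing bid is 2420 points.
Bidding truthfully at 160 points: the top bid is 2420 points (a rival), so Buyer 5 loses. Payoff = 0 points.
Bidding 2570 points: Buyer 5 has the top bid, wins, and pays the second-highest bid 2420 points. Payoff = 160 points − 2420 points = -2260 points.

(a) 0 points  (b) -2260 points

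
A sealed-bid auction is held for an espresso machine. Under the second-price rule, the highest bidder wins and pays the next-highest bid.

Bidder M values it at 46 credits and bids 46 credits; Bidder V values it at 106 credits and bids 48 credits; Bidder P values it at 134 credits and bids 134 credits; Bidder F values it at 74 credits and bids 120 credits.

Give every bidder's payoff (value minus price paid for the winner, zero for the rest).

Payoffs: Bidder M 0 credits, Bidder V 0 credits, Bidder P 14 credits, Bidder F 0 credits.

Ordered from highest: Bidder P 134 credits, then Bidder F 120 credits, then Bidder V 48 credits, then Bidder M 46 credits.
Bidder P has the top bid and wins; the price is the second-highest bid, 120 credits.
Bidder P's payoff = 134 credits − 120 credits = 14 credits. All other bidders lose, so their payoff is 0.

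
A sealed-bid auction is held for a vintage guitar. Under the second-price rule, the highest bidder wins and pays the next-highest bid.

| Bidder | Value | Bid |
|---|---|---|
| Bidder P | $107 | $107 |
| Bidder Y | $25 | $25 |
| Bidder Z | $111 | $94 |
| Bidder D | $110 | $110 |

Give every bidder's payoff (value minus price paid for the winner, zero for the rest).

Payoffs: Bidder P $0, Bidder Y $0, Bidder Z $0, Bidder D $3.

Ordered from highest: Bidder D $110; Bidder P $107; Bidder Z $94; Bidder Y $25.
Bidder D has the top bid and wins; the price is the second-highest bid, $107.
Bidder D's payoff = $110 − $107 = $3. All other bidders lose, so their payoff is 0.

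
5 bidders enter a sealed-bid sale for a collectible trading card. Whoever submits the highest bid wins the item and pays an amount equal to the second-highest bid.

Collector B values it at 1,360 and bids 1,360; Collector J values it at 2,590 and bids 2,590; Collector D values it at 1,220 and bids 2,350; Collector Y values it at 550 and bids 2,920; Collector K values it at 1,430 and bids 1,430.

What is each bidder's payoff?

Collector B 0, Collector J 0, Collector D 0, Collector Y -2,040, Collector K 0.

Ranking the bids: Collector Y 2,920; Collector J 2,590; Collector D 2,350; Collector K 1,430; Collector B 1,360.
Collector Y has the top bid and wins; the price is the second-highest bid, 2,590.
Collector Y's payoff = 550 − 2,590 = -2,040. All other bidders lose, so their payoff is 0.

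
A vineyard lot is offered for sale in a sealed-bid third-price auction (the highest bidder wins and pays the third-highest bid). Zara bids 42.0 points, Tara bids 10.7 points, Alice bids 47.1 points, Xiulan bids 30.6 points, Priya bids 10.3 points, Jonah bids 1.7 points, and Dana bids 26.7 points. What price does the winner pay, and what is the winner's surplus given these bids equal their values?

The winner pays 30.6 points for a surplus of 16.5 points.

Ordered from highest: Alice 47.1 points > Zara 42.0 points > Xiulan 30.6 points > Dana 26.7 points > Tara 10.7 points > Priya 10.3 points > Jonah 1.7 points.
Alice is the highest bidder, so Alice wins.
Under the third-price rule, the price is the third-highest bid: 30.6 points.
Surplus = 47.1 points − 30.6 points = 16.5 points.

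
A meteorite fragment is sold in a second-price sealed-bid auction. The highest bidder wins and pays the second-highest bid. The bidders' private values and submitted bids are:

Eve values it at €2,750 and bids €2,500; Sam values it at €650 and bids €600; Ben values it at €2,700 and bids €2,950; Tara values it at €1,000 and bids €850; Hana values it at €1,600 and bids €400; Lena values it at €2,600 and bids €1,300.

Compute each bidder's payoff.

Sorted high to low: Ben €2,950, then Eve €2,500, then Lena €1,300, then Tara €850, then Sam €600, then Hana €400.
Ben has the top bid and wins; the price is the second-highest bid, €2,500.
Ben's payoff = €2,700 − €2,500 = €200. All other bidders lose, so their payoff is 0.

Eve €0, Sam €0, Ben €200, Tara €0, Hana €0, Lena €0.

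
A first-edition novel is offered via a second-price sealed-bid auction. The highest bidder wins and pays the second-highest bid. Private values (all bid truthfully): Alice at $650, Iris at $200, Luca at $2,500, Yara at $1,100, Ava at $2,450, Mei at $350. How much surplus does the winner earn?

Bids in descending order: Luca $2,500 > Ava $2,450 > Yara $1,100 > Alice $650 > Mei $350 > Iris $200.
Luca wins with the top bid and pays the second-highest, $2,450.
Surplus = $2,500 − $2,450 = $50.

$50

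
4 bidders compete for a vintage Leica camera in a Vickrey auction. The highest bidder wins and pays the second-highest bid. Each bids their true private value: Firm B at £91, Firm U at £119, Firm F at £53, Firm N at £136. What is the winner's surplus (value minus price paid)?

Ranking the bids: Firm N £136, then Firm U £119, then Firm B £91, then Firm F £53.
Firm N wins with the top bid and pays the second-highest, £119.
Surplus = £136 − £119 = £17.

Winner's surplus: £17.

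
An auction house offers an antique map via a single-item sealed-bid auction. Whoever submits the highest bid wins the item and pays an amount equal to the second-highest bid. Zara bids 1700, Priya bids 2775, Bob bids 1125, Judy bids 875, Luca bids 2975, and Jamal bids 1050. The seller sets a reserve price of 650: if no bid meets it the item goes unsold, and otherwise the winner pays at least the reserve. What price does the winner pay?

The winner pays 2775.

Ranking the bids: Luca 2975, then Priya 2775, then Zara 1700, then Bob 1125, then Jamal 1050, then Judy 875.
Luca has the highest bid, so Luca wins.
The second-highest bid is 2775, which exceeds the reserve, so that sets the price.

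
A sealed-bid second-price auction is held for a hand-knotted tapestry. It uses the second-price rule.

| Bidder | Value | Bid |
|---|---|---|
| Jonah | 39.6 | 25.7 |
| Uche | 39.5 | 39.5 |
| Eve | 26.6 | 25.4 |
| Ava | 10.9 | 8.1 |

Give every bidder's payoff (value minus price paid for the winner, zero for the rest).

Jonah 0.0, Uche 13.8, Eve 0.0, Ava 0.0.

Sorted high to low: Uche 39.5, then Jonah 25.7, then Eve 25.4, then Ava 8.1.
Uche has the top bid and wins; the price is the second-highest bid, 25.7.
Uche's payoff = 39.5 − 25.7 = 13.8. All other bidders lose, so their payoff is 0.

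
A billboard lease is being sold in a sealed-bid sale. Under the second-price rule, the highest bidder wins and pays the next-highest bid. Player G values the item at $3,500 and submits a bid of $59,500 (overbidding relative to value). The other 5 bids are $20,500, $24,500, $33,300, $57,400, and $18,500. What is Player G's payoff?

Highest competing bid: $57,400.
Player G's bid $59,500 is the highest overall, so Player G wins and pays the second-highest bid, $57,400.
Payoff = value − price = $3,500 − $57,400 = -$53,900.
Overbidding won the item at a price above value — truthful bidding would have avoided this loss.

-$53,900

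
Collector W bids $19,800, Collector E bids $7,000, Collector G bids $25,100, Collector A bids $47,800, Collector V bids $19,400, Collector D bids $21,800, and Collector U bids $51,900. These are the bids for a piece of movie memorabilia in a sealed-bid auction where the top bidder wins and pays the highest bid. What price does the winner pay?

Ranking the bids: Collector U $51,900, then Collector A $47,800, then Collector G $25,100, then Collector D $21,800, then Collector W $19,800, then Collector V $19,400, then Collector E $7,000.
Collector U is the highest bidder, so Collector U wins.
Under the first-price rule, the price is the highest bid: $51,900.

$51,900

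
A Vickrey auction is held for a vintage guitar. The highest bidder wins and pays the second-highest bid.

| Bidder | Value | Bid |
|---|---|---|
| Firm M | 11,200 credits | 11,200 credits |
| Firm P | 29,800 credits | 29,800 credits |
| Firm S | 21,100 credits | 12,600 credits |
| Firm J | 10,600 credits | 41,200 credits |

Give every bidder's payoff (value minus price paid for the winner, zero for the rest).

Payoffs: Firm M 0 credits, Firm P 0 credits, Firm S 0 credits, Firm J -19,200 credits.

Bids in descending order: Firm J 41,200 credits, then Firm P 29,800 credits, then Firm S 12,600 credits, then Firm M 11,200 credits.
Firm J has the top bid and wins; the price is the second-highest bid, 29,800 credits.
Firm J's payoff = 10,600 credits − 29,800 credits = -19,200 credits. All other bidders lose, so their payoff is 0.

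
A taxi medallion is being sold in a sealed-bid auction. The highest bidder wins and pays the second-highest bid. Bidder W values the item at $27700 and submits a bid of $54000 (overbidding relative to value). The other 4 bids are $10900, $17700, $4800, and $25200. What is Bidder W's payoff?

Highest competing bid: $25200.
Bidder W's bid $54000 is the highest overall, so Bidder W wins and pays the second-highest bid, $25200.
Payoff = value − price = $27700 − $25200 = $2500.

Bidder W's payoff: $2500.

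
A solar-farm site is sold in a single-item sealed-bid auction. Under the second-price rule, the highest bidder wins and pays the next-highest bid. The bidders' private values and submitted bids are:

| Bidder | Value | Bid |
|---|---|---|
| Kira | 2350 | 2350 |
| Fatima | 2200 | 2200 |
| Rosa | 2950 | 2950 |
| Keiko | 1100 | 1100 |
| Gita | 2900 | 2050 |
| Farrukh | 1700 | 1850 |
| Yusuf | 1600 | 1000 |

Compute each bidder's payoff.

Kira 0, Fatima 0, Rosa 600, Keiko 0, Gita 0, Farrukh 0, Yusuf 0.

Ranking the bids: Rosa 2950 > Kira 2350 > Fatima 2200 > Gita 2050 > Farrukh 1850 > Keiko 1100 > Yusuf 1000.
Rosa has the top bid and wins; the price is the second-highest bid, 2350.
Rosa's payoff = 2950 − 2350 = 600. All other bidders lose, so their payoff is 0.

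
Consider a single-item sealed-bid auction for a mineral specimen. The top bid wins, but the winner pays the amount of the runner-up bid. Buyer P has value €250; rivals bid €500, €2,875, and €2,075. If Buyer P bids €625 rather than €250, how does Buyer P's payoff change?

The highest competing bid is €2,875.
Bidding truthfully at €250: the top bid is €2,875 (a rival), so Buyer P loses. Payoff = €0.
Bidding €625: the top bid is €2,875 (a rival), so Buyer P loses. Payoff = €0.
Change = €0 − €0 = €0.
The bid only affects whether you win, not the price — here both bids land on the same side of the top rival bid, so the deviation is payoff-neutral.

€0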